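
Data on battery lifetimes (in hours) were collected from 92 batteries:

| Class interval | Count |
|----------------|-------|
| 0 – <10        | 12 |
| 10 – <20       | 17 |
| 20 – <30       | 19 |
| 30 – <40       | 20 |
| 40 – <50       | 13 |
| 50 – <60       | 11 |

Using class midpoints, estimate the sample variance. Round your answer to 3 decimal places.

242.093

Midpoints: 5, 15, 25, 35, 45, 55
n = 92, Σfm = 2680, mean = 29.1304
Σfm² = 100100
Σf(m − x̄)² = Σfm² − (Σfm)²/n = 100100 − 2680²/92 = 22030.4348
Sample variance = 22030.4348 / 91 = 242.0927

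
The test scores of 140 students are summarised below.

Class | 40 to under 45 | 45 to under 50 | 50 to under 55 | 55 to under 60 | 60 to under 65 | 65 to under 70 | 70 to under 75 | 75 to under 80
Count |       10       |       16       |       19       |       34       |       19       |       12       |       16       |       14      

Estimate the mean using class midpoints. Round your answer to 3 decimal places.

59.857

Midpoints: 42.5, 47.5, 52.5, 57.5, 62.5, 67.5, 72.5, 77.5
Σfm = 10×42.5 + 16×47.5 + 19×52.5 + 34×57.5 + 19×62.5 + 12×67.5 + 16×72.5 + 14×77.5 = 8380
n = Σf = 140
Mean = 8380 / 140 = 59.8571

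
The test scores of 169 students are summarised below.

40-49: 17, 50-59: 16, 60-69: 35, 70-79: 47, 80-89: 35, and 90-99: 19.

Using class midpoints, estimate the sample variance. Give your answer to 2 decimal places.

Midpoints: 44.5, 54.5, 64.5, 74.5, 84.5, 94.5
n = 169, Σfm = 12140.5, mean = 71.8373
Σfm² = 907242.25
Σf(m − x̄)² = Σfm² − (Σfm)²/n = 907242.25 − 12140.5²/169 = 35101.7751
Sample variance = 35101.7751 / 168 = 208.9391

208.94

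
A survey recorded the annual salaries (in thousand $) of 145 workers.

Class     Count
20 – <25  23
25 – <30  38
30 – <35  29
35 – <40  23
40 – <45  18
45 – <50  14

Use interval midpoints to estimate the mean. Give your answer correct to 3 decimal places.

33.086

Midpoints: 22.5, 27.5, 32.5, 37.5, 42.5, 47.5
Σfm = 23×22.5 + 38×27.5 + 29×32.5 + 23×37.5 + 18×42.5 + 14×47.5 = 4797.5
n = Σf = 145
Mean = 4797.5 / 145 = 33.0862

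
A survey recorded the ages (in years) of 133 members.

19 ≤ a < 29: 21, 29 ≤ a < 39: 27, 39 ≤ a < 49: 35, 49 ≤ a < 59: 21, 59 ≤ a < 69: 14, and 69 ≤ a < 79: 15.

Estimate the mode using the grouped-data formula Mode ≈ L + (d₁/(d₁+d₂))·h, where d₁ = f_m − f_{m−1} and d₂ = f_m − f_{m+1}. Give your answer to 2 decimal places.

42.64

Modal class: 39 ≤ a < 49 (highest frequency 35).
d₁ = 35 − 27 = 8, d₂ = 35 − 21 = 14
Mode ≈ 39 + (8/(8+14)) × 10 = 39 + 3.6364 = 42.6364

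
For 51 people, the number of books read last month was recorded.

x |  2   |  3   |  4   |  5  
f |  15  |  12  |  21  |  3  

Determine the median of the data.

Cumulative frequencies: 15, 27, 48, 51
n = 51, so the median is the value in position (n+1)/2 = 26.
Position 26 falls at value 3.

3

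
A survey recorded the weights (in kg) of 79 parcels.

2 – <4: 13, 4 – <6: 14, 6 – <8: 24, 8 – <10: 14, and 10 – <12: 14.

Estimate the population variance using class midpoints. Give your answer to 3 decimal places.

Midpoints: 3, 5, 7, 9, 11
n = 79, Σfm = 557, mean = 7.0506
Σfm² = 4471
Σf(m − x̄)² = Σfm² − (Σfm)²/n = 4471 − 557²/79 = 543.7975
Population variance = 543.7975 / 79 = 6.8835

6.884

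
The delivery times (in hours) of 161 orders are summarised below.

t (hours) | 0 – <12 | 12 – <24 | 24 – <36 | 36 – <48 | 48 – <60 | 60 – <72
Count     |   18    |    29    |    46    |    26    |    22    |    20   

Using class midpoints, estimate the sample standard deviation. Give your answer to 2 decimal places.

Midpoints: 6, 18, 30, 42, 54, 66
n = 161, Σfm = 5610, mean = 34.8447
Σfm² = 248580
Σf(m − x̄)² = Σfm² − (Σfm)²/n = 248580 − 5610²/161 = 53101.1180
Sample variance = 53101.1180 / 160 = 331.8820
Standard deviation = √331.8820 = 18.2176

18.22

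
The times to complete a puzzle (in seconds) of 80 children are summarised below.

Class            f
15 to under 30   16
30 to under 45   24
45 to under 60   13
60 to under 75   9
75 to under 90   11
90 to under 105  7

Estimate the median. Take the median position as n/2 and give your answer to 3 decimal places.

Cumulative frequencies: 16, 40, 53, 62, 73, 80
n = 80; position = n/2 = 40.
This falls in the class 30 to under 45: L = 30, F = 16, f = 24, h = 15.
Median ≈ 30 + ((40 − 16) / 24) × 15 = 45.0000

45.000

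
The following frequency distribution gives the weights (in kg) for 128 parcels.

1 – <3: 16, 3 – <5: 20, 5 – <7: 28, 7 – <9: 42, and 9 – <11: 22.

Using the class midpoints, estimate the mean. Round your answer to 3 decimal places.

6.531

Midpoints: 2, 4, 6, 8, 10
Σfm = 16×2 + 20×4 + 28×6 + 42×8 + 22×10 = 836
n = Σf = 128
Mean = 836 / 128 = 6.5312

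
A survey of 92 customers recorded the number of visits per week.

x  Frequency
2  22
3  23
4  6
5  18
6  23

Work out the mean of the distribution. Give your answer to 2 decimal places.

Values: 2, 3, 4, 5, 6
Σfx = 22×2 + 23×3 + 6×4 + 18×5 + 23×6 = 365
n = Σf = 92
Mean = 365 / 92 = 3.9674

3.97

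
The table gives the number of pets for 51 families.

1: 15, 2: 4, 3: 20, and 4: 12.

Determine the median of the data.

Cumulative frequencies: 15, 19, 39, 51
n = 51, so the median is the value in position (n+1)/2 = 26.
Position 26 falls at value 3.

3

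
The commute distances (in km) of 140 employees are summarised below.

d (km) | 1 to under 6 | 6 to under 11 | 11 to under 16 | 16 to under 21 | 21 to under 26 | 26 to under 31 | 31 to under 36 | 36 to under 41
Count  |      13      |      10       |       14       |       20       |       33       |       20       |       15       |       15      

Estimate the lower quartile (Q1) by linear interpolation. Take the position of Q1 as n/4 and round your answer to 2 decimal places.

15.29

Cumulative frequencies: 13, 23, 37, 57, 90, 110, 125, 140
n = 140; position = n/4 = 35.
This falls in the class 11 to under 16: L = 11, F = 23, f = 14, h = 5.
Lower quartile ≈ 11 + ((35 − 23) / 14) × 5 = 15.2857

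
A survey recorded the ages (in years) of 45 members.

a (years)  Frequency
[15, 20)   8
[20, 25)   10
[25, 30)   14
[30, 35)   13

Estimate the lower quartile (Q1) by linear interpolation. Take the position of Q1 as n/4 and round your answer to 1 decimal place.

Cumulative frequencies: 8, 18, 32, 45
n = 45; position = n/4 = 11.25.
This falls in the class [20, 25): L = 20, F = 8, f = 10, h = 5.
Lower quartile ≈ 20 + ((11.25 − 8) / 10) × 5 = 21.6250

21.6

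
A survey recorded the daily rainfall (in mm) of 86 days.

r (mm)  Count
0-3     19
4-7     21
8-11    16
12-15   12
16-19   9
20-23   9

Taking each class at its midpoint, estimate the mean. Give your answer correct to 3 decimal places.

Midpoints: 1.5, 5.5, 9.5, 13.5, 17.5, 21.5
Σfm = 19×1.5 + 21×5.5 + 16×9.5 + 12×13.5 + 9×17.5 + 9×21.5 = 809
n = Σf = 86
Mean = 809 / 86 = 9.4070

9.407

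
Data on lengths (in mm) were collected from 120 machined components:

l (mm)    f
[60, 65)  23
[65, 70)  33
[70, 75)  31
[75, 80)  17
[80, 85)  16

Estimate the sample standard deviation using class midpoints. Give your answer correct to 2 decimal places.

6.46

Midpoints: 62.5, 67.5, 72.5, 77.5, 82.5
n = 120, Σfm = 8550, mean = 71.2500
Σfm² = 614150
Σf(m − x̄)² = Σfm² − (Σfm)²/n = 614150 − 8550²/120 = 4962.5000
Sample variance = 4962.5000 / 119 = 41.7017
Standard deviation = √41.7017 = 6.4577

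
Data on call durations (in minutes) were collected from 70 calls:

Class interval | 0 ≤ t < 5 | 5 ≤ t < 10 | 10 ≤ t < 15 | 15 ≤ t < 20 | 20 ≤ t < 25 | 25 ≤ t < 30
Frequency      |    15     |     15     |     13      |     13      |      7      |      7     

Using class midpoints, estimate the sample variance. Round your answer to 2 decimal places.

64.81

Midpoints: 2.5, 7.5, 12.5, 17.5, 22.5, 27.5
n = 70, Σfm = 890, mean = 12.7143
Σfm² = 15787.5
Σf(m − x̄)² = Σfm² − (Σfm)²/n = 15787.5 − 890²/70 = 4471.7857
Sample variance = 4471.7857 / 69 = 64.8085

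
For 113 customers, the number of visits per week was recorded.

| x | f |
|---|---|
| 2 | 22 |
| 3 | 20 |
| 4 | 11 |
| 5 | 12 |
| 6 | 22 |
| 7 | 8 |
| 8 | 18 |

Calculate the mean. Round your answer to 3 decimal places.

4.779

Values: 2, 3, 4, 5, 6, 7, 8
Σfx = 22×2 + 20×3 + 11×4 + 12×5 + 22×6 + 8×7 + 18×8 = 540
n = Σf = 113
Mean = 540 / 113 = 4.7788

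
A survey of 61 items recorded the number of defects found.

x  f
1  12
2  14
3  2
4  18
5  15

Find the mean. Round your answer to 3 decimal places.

Values: 1, 2, 3, 4, 5
Σfx = 12×1 + 14×2 + 2×3 + 18×4 + 15×5 = 193
n = Σf = 61
Mean = 193 / 61 = 3.1639

3.164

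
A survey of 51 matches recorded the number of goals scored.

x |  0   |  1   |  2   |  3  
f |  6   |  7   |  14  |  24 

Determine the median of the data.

2

Cumulative frequencies: 6, 13, 27, 51
n = 51, so the median is the value in position (n+1)/2 = 26.
Position 26 falls at value 2.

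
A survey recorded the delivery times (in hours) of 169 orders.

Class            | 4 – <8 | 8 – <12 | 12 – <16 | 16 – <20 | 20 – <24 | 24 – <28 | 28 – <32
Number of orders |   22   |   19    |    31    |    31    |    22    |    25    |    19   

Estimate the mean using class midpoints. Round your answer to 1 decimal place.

17.9

Midpoints: 6, 10, 14, 18, 22, 26, 30
Σfm = 22×6 + 19×10 + 31×14 + 31×18 + 22×22 + 25×26 + 19×30 = 3018
n = Σf = 169
Mean = 3018 / 169 = 17.8580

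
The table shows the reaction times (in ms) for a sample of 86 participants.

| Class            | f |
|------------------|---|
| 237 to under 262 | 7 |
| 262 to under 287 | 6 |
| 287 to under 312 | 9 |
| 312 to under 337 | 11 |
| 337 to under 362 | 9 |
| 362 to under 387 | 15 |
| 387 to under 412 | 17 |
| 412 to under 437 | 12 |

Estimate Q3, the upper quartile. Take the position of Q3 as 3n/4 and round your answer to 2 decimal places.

398.03

Cumulative frequencies: 7, 13, 22, 33, 42, 57, 74, 86
n = 86; position = 3n/4 = 64.5.
This falls in the class 387 to under 412: L = 387, F = 57, f = 17, h = 25.
Upper quartile ≈ 387 + ((64.5 − 57) / 17) × 25 = 398.0294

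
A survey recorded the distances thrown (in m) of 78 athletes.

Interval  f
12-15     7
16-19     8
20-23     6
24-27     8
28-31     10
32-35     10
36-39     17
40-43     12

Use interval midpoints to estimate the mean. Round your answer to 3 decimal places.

29.910

Midpoints: 13.5, 17.5, 21.5, 25.5, 29.5, 33.5, 37.5, 41.5
Σfm = 7×13.5 + 8×17.5 + 6×21.5 + 8×25.5 + 10×29.5 + 10×33.5 + 17×37.5 + 12×41.5 = 2333
n = Σf = 78
Mean = 2333 / 78 = 29.9103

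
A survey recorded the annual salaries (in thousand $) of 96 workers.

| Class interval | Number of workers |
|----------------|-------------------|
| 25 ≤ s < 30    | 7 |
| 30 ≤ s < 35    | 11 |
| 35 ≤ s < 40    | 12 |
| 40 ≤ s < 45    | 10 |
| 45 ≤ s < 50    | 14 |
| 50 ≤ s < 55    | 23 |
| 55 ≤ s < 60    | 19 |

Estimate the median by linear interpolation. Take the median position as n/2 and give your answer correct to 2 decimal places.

Cumulative frequencies: 7, 18, 30, 40, 54, 77, 96
n = 96; position = n/2 = 48.
This falls in the class 45 ≤ s < 50: L = 45, F = 40, f = 14, h = 5.
Median ≈ 45 + ((48 − 40) / 14) × 5 = 47.8571

47.86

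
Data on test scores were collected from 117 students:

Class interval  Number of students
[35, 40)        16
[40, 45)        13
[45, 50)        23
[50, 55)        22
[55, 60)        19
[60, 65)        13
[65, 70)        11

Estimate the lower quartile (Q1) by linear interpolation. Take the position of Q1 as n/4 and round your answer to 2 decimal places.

45.05

Cumulative frequencies: 16, 29, 52, 74, 93, 106, 117
n = 117; position = n/4 = 29.25.
This falls in the class [45, 50): L = 45, F = 29, f = 23, h = 5.
Lower quartile ≈ 45 + ((29.25 − 29) / 23) × 5 = 45.0543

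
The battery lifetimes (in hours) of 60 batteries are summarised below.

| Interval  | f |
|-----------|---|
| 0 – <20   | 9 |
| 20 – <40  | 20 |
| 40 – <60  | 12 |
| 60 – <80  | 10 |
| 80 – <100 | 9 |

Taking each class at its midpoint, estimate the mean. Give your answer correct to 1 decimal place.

Midpoints: 10, 30, 50, 70, 90
Σfm = 9×10 + 20×30 + 12×50 + 10×70 + 9×90 = 2800
n = Σf = 60
Mean = 2800 / 60 = 46.6667

46.7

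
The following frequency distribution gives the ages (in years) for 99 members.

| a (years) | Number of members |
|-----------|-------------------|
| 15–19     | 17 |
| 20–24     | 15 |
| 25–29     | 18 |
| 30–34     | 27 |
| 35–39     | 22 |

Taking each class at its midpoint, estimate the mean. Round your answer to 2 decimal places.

28.11

Midpoints: 17, 22, 27, 32, 37
Σfm = 17×17 + 15×22 + 18×27 + 27×32 + 22×37 = 2783
n = Σf = 99
Mean = 2783 / 99 = 28.1111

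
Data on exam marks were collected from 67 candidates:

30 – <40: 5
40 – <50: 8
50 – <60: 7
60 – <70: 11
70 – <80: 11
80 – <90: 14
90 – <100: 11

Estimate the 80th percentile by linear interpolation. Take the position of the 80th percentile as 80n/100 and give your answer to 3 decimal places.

Cumulative frequencies: 5, 13, 20, 31, 42, 56, 67
n = 67; position = 80n/100 = 53.6.
This falls in the class 80 – <90: L = 80, F = 42, f = 14, h = 10.
80th percentile ≈ 80 + ((53.6 − 42) / 14) × 10 = 88.2857

88.286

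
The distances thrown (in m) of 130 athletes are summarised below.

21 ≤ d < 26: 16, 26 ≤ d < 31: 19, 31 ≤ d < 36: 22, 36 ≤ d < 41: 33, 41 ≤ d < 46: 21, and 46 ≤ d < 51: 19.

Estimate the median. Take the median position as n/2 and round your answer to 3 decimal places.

Cumulative frequencies: 16, 35, 57, 90, 111, 130
n = 130; position = n/2 = 65.
This falls in the class 36 ≤ d < 41: L = 36, F = 57, f = 33, h = 5.
Median ≈ 36 + ((65 − 57) / 33) × 5 = 37.2121

37.212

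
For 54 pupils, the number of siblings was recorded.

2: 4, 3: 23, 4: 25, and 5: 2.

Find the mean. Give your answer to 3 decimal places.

Values: 2, 3, 4, 5
Σfx = 4×2 + 23×3 + 25×4 + 2×5 = 187
n = Σf = 54
Mean = 187 / 54 = 3.4630

3.463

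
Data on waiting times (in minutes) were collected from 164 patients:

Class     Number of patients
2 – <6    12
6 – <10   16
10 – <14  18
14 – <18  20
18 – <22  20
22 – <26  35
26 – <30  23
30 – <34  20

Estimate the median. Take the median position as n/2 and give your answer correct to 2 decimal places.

Cumulative frequencies: 12, 28, 46, 66, 86, 121, 144, 164
n = 164; position = n/2 = 82.
This falls in the class 18 – <22: L = 18, F = 66, f = 20, h = 4.
Median ≈ 18 + ((82 − 66) / 20) × 4 = 21.2000

21.20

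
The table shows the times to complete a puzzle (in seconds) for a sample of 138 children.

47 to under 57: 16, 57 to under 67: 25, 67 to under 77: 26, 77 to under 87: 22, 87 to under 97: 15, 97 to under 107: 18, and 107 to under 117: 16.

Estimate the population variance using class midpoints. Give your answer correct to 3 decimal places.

359.762

Midpoints: 52, 62, 72, 82, 92, 102, 112
n = 138, Σfm = 11066, mean = 80.1884
Σfm² = 937012
Σf(m − x̄)² = Σfm² − (Σfm)²/n = 937012 − 11066²/138 = 49647.1014
Population variance = 49647.1014 / 138 = 359.7616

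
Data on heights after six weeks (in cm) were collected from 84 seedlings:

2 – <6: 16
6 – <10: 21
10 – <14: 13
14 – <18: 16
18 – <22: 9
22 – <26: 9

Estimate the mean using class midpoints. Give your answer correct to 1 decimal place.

Midpoints: 4, 8, 12, 16, 20, 24
Σfm = 16×4 + 21×8 + 13×12 + 16×16 + 9×20 + 9×24 = 1040
n = Σf = 84
Mean = 1040 / 84 = 12.3810

12.4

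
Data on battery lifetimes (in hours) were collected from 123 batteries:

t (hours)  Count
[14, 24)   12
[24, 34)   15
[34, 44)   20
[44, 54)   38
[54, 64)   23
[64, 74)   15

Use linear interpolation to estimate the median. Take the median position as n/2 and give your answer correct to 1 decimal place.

47.8

Cumulative frequencies: 12, 27, 47, 85, 108, 123
n = 123; position = n/2 = 61.5.
This falls in the class [44, 54): L = 44, F = 47, f = 38, h = 10.
Median ≈ 44 + ((61.5 − 47) / 38) × 10 = 47.8158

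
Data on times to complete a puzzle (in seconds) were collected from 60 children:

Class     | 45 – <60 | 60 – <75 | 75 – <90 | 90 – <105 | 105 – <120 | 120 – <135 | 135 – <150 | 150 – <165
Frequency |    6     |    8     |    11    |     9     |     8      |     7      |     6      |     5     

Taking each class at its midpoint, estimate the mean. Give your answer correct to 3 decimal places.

101.250

Midpoints: 52.5, 67.5, 82.5, 97.5, 112.5, 127.5, 142.5, 157.5
Σfm = 6×52.5 + 8×67.5 + 11×82.5 + 9×97.5 + 8×112.5 + 7×127.5 + 6×142.5 + 5×157.5 = 6075
n = Σf = 60
Mean = 6075 / 60 = 101.2500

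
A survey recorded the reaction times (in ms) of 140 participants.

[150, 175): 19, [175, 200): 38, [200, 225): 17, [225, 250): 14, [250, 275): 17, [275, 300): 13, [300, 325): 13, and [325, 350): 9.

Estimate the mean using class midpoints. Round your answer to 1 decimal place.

231.8

Midpoints: 162.5, 187.5, 212.5, 237.5, 262.5, 287.5, 312.5, 337.5
Σfm = 19×162.5 + 38×187.5 + 17×212.5 + 14×237.5 + 17×262.5 + 13×287.5 + 13×312.5 + 9×337.5 = 32450
n = Σf = 140
Mean = 32450 / 140 = 231.7857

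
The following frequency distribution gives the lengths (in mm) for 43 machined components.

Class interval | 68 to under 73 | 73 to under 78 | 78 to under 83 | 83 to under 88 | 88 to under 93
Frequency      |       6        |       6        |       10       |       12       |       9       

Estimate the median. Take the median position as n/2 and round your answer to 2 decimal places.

82.75

Cumulative frequencies: 6, 12, 22, 34, 43
n = 43; position = n/2 = 21.5.
This falls in the class 78 to under 83: L = 78, F = 12, f = 10, h = 5.
Median ≈ 78 + ((21.5 − 12) / 10) × 5 = 82.7500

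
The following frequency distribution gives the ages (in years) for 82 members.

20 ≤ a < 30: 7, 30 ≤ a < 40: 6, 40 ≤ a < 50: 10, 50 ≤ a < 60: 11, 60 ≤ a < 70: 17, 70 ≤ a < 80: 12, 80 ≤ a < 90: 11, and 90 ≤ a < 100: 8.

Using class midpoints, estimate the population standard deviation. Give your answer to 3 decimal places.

Midpoints: 25, 35, 45, 55, 65, 75, 85, 95
n = 82, Σfm = 5140, mean = 62.6829
Σfm² = 356250
Σf(m − x̄)² = Σfm² − (Σfm)²/n = 356250 − 5140²/82 = 34059.7561
Population variance = 34059.7561 / 82 = 415.3629
Standard deviation = √415.3629 = 20.3805

20.380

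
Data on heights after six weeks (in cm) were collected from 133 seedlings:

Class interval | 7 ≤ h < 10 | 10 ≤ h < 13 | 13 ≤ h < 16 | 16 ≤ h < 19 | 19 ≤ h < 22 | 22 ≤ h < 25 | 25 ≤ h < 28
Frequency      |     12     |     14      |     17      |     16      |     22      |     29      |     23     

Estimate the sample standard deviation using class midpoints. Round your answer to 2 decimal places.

Midpoints: 8.5, 11.5, 14.5, 17.5, 20.5, 23.5, 26.5
n = 133, Σfm = 2531.5, mean = 19.0338
Σfm² = 52605.25
Σf(m − x̄)² = Σfm² − (Σfm)²/n = 52605.25 − 2531.5²/133 = 4421.0977
Sample variance = 4421.0977 / 132 = 33.4932
Standard deviation = √33.4932 = 5.7873

5.79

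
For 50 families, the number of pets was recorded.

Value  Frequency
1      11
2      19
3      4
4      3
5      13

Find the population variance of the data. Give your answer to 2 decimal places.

2.30

Values: 1, 2, 3, 4, 5
n = 50, Σfx = 138, mean = 2.7600
Σfx² = 496
Σf(x − x̄)² = Σfx² − (Σfx)²/n = 496 − 138²/50 = 115.1200
Population variance = 115.1200 / 50 = 2.3024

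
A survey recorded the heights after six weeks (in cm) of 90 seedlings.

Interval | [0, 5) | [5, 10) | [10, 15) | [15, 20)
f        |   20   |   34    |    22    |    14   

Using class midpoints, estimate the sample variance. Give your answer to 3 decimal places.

Midpoints: 2.5, 7.5, 12.5, 17.5
n = 90, Σfm = 825, mean = 9.1667
Σfm² = 9762.5
Σf(m − x̄)² = Σfm² − (Σfm)²/n = 9762.5 − 825²/90 = 2200.0000
Sample variance = 2200.0000 / 89 = 24.7191

24.719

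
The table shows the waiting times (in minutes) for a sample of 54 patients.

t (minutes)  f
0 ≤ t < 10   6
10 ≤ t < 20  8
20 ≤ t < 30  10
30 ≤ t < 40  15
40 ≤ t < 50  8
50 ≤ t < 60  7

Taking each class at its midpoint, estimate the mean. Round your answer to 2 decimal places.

Midpoints: 5, 15, 25, 35, 45, 55
Σfm = 6×5 + 8×15 + 10×25 + 15×35 + 8×45 + 7×55 = 1670
n = Σf = 54
Mean = 1670 / 54 = 30.9259

30.93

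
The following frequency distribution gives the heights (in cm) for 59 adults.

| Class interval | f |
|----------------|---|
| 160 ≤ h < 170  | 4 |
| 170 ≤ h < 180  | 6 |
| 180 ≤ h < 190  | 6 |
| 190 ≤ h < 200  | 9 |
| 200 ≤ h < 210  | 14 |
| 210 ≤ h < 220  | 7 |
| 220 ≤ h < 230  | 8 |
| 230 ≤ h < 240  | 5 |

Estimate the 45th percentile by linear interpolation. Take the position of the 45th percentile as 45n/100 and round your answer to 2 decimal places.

Cumulative frequencies: 4, 10, 16, 25, 39, 46, 54, 59
n = 59; position = 45n/100 = 26.55.
This falls in the class 200 ≤ h < 210: L = 200, F = 25, f = 14, h = 10.
45th percentile ≈ 200 + ((26.55 − 25) / 14) × 10 = 201.1071

201.11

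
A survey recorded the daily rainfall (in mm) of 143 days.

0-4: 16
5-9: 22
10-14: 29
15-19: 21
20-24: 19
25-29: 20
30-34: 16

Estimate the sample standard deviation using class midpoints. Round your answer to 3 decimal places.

Midpoints: 2, 7, 12, 17, 22, 27, 32
n = 143, Σfm = 2361, mean = 16.5105
Σfm² = 51547
Σf(m − x̄)² = Σfm² − (Σfm)²/n = 51547 − 2361²/143 = 12565.7343
Sample variance = 12565.7343 / 142 = 88.4911
Standard deviation = √88.4911 = 9.4070

9.407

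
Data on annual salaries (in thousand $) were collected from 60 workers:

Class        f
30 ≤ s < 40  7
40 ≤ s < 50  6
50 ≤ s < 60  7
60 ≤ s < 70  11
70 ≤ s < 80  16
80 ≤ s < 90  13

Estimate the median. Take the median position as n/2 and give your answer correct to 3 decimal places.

Cumulative frequencies: 7, 13, 20, 31, 47, 60
n = 60; position = n/2 = 30.
This falls in the class 60 ≤ s < 70: L = 60, F = 20, f = 11, h = 10.
Median ≈ 60 + ((30 − 20) / 11) × 10 = 69.0909

69.091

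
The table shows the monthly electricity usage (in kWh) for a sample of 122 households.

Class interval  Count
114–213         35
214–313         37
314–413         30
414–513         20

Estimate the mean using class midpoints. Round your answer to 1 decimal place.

Midpoints: 163.5, 263.5, 363.5, 463.5
Σfm = 35×163.5 + 37×263.5 + 30×363.5 + 20×463.5 = 35647
n = Σf = 122
Mean = 35647 / 122 = 292.1885

292.2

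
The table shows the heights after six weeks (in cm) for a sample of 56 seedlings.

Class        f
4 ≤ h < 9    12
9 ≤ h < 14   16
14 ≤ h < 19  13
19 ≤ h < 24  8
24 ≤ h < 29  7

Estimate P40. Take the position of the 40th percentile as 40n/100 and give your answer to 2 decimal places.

Cumulative frequencies: 12, 28, 41, 49, 56
n = 56; position = 40n/100 = 22.4.
This falls in the class 9 ≤ h < 14: L = 9, F = 12, f = 16, h = 5.
40th percentile ≈ 9 + ((22.4 − 12) / 16) × 5 = 12.2500

12.25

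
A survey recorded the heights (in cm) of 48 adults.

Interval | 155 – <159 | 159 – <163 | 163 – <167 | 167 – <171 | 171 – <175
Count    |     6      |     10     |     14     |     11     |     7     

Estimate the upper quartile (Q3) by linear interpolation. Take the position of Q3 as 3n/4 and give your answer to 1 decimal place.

169.2

Cumulative frequencies: 6, 16, 30, 41, 48
n = 48; position = 3n/4 = 36.
This falls in the class 167 – <171: L = 167, F = 30, f = 11, h = 4.
Upper quartile ≈ 167 + ((36 − 30) / 11) × 4 = 169.1818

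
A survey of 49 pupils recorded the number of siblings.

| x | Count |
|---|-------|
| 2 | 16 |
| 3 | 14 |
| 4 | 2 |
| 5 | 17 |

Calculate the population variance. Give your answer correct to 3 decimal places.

1.589

Values: 2, 3, 4, 5
n = 49, Σfx = 167, mean = 3.4082
Σfx² = 647
Σf(x − x̄)² = Σfx² − (Σfx)²/n = 647 − 167²/49 = 77.8367
Population variance = 77.8367 / 49 = 1.5885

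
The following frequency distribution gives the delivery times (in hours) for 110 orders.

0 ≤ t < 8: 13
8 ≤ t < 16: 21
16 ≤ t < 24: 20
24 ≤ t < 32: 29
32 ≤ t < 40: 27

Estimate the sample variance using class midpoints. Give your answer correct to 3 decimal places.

116.385

Midpoints: 4, 12, 20, 28, 36
n = 110, Σfm = 2488, mean = 22.6182
Σfm² = 68960
Σf(m − x̄)² = Σfm² − (Σfm)²/n = 68960 − 2488²/110 = 12685.9636
Sample variance = 12685.9636 / 109 = 116.3850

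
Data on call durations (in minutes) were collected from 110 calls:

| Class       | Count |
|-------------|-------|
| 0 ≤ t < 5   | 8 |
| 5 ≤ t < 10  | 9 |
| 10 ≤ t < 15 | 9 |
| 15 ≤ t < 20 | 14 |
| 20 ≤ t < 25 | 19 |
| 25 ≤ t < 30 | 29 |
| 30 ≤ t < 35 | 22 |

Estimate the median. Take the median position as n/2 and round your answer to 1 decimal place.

Cumulative frequencies: 8, 17, 26, 40, 59, 88, 110
n = 110; position = n/2 = 55.
This falls in the class 20 ≤ t < 25: L = 20, F = 40, f = 19, h = 5.
Median ≈ 20 + ((55 − 40) / 19) × 5 = 23.9474

23.9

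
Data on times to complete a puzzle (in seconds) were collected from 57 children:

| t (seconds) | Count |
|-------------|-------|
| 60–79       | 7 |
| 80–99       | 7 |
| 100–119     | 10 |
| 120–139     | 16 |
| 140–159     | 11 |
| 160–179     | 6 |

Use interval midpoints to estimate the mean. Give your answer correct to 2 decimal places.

Midpoints: 69.5, 89.5, 109.5, 129.5, 149.5, 169.5
Σfm = 7×69.5 + 7×89.5 + 10×109.5 + 16×129.5 + 11×149.5 + 6×169.5 = 6941.5
n = Σf = 57
Mean = 6941.5 / 57 = 121.7807

121.78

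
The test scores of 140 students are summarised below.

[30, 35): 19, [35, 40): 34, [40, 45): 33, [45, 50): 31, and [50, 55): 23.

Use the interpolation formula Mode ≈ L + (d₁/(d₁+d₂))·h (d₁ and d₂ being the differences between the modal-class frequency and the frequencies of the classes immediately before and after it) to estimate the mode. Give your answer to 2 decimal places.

39.69

Modal class: [35, 40) (highest frequency 34).
d₁ = 34 − 19 = 15, d₂ = 34 − 33 = 1
Mode ≈ 35 + (15/(15+1)) × 5 = 35 + 4.6875 = 39.6875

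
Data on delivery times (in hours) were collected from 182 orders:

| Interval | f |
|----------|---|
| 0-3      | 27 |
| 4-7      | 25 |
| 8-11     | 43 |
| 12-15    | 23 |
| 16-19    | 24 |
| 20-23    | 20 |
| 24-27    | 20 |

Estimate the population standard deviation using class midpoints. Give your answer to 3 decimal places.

7.596

Midpoints: 1.5, 5.5, 9.5, 13.5, 17.5, 21.5, 25.5
n = 182, Σfm = 2257, mean = 12.4011
Σfm² = 38489.5
Σf(m − x̄)² = Σfm² − (Σfm)²/n = 38489.5 − 2257²/182 = 10500.2198
Population variance = 10500.2198 / 182 = 57.6935
Standard deviation = √57.6935 = 7.5956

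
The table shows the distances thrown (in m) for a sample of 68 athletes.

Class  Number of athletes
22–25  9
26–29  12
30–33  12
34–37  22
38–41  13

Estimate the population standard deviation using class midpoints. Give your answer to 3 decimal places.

Midpoints: 23.5, 27.5, 31.5, 35.5, 39.5
n = 68, Σfm = 2214, mean = 32.5588
Σfm² = 73961
Σf(m − x̄)² = Σfm² − (Σfm)²/n = 73961 − 2214²/68 = 1875.7647
Population variance = 1875.7647 / 68 = 27.5848
Standard deviation = √27.5848 = 5.2521

5.252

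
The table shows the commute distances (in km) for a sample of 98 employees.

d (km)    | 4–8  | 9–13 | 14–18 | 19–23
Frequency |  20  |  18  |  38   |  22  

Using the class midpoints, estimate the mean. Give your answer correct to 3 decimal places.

14.163

Midpoints: 6, 11, 16, 21
Σfm = 20×6 + 18×11 + 38×16 + 22×21 = 1388
n = Σf = 98
Mean = 1388 / 98 = 14.1633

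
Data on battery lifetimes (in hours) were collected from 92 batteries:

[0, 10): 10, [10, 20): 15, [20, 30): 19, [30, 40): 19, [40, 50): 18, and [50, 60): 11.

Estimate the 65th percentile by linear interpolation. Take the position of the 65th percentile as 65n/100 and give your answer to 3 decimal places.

38.316

Cumulative frequencies: 10, 25, 44, 63, 81, 92
n = 92; position = 65n/100 = 59.8.
This falls in the class [30, 40): L = 30, F = 44, f = 19, h = 10.
65th percentile ≈ 30 + ((59.8 − 44) / 19) × 10 = 38.3158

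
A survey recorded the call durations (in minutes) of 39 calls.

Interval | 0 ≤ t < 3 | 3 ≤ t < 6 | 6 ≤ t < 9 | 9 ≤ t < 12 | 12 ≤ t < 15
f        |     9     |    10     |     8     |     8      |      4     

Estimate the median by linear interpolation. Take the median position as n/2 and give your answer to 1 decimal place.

Cumulative frequencies: 9, 19, 27, 35, 39
n = 39; position = n/2 = 19.5.
This falls in the class 6 ≤ t < 9: L = 6, F = 19, f = 8, h = 3.
Median ≈ 6 + ((19.5 − 19) / 8) × 3 = 6.1875

6.2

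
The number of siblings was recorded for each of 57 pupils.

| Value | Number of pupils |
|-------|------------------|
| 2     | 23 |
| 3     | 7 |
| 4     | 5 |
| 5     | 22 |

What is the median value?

3

Cumulative frequencies: 23, 30, 35, 57
n = 57, so the median is the value in position (n+1)/2 = 29.
Position 29 falls at value 3.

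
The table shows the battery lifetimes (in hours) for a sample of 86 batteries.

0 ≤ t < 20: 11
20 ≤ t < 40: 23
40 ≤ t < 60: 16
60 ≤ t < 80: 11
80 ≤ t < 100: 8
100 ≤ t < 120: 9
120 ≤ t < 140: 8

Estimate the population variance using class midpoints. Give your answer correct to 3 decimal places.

1392.807

Midpoints: 10, 30, 50, 70, 90, 110, 130
n = 86, Σfm = 5120, mean = 59.5349
Σfm² = 424600
Σf(m − x̄)² = Σfm² − (Σfm)²/n = 424600 − 5120²/86 = 119781.3953
Population variance = 119781.3953 / 86 = 1392.8069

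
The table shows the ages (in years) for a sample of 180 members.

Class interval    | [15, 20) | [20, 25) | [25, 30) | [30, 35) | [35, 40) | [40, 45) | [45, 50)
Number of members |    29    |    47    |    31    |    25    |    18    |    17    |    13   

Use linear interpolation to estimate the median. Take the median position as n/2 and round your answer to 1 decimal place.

27.3

Cumulative frequencies: 29, 76, 107, 132, 150, 167, 180
n = 180; position = n/2 = 90.
This falls in the class [25, 30): L = 25, F = 76, f = 31, h = 5.
Median ≈ 25 + ((90 − 76) / 31) × 5 = 27.2581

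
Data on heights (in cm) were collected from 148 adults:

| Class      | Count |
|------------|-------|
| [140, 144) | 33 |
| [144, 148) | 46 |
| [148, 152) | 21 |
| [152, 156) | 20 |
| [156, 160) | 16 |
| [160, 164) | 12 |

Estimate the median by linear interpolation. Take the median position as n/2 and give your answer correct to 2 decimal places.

Cumulative frequencies: 33, 79, 100, 120, 136, 148
n = 148; position = n/2 = 74.
This falls in the class [144, 148): L = 144, F = 33, f = 46, h = 4.
Median ≈ 144 + ((74 − 33) / 46) × 4 = 147.5652

147.57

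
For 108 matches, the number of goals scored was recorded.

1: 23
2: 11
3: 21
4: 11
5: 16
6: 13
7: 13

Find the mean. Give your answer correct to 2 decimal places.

Values: 1, 2, 3, 4, 5, 6, 7
Σfx = 23×1 + 11×2 + 21×3 + 11×4 + 16×5 + 13×6 + 13×7 = 401
n = Σf = 108
Mean = 401 / 108 = 3.7130

3.71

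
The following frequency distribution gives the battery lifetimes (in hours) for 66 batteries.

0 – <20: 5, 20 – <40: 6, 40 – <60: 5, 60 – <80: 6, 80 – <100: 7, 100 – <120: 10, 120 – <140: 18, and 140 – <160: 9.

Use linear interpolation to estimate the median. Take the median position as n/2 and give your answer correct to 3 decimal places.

Cumulative frequencies: 5, 11, 16, 22, 29, 39, 57, 66
n = 66; position = n/2 = 33.
This falls in the class 100 – <120: L = 100, F = 29, f = 10, h = 20.
Median ≈ 100 + ((33 − 29) / 10) × 20 = 108.0000

108.000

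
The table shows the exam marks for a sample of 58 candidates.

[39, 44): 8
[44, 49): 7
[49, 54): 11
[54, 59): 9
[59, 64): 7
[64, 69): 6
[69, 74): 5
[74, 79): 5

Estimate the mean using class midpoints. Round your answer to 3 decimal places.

Midpoints: 41.5, 46.5, 51.5, 56.5, 61.5, 66.5, 71.5, 76.5
Σfm = 8×41.5 + 7×46.5 + 11×51.5 + 9×56.5 + 7×61.5 + 6×66.5 + 5×71.5 + 5×76.5 = 3302
n = Σf = 58
Mean = 3302 / 58 = 56.9310

56.931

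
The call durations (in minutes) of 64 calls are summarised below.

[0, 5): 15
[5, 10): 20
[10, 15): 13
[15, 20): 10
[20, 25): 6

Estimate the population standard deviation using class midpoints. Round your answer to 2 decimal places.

Midpoints: 2.5, 7.5, 12.5, 17.5, 22.5
n = 64, Σfm = 660, mean = 10.3125
Σfm² = 9350
Σf(m − x̄)² = Σfm² − (Σfm)²/n = 9350 − 660²/64 = 2543.7500
Population variance = 2543.7500 / 64 = 39.7461
Standard deviation = √39.7461 = 6.3045

6.30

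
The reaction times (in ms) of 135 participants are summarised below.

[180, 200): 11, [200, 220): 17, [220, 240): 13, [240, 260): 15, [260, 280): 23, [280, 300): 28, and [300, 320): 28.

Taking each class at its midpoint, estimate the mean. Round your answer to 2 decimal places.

Midpoints: 190, 210, 230, 250, 270, 290, 310
Σfm = 11×190 + 17×210 + 13×230 + 15×250 + 23×270 + 28×290 + 28×310 = 35410
n = Σf = 135
Mean = 35410 / 135 = 262.2963

262.30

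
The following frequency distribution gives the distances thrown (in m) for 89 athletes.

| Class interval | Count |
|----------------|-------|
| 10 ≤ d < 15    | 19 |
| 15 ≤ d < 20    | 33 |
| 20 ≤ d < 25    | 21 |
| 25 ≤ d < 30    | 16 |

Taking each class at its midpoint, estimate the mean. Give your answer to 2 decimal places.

19.41

Midpoints: 12.5, 17.5, 22.5, 27.5
Σfm = 19×12.5 + 33×17.5 + 21×22.5 + 16×27.5 = 1727.5
n = Σf = 89
Mean = 1727.5 / 89 = 19.4101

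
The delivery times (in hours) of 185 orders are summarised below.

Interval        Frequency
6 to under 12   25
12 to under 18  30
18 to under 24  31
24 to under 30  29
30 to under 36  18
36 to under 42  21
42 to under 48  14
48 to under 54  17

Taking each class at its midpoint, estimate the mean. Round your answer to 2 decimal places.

27.13

Midpoints: 9, 15, 21, 27, 33, 39, 45, 51
Σfm = 25×9 + 30×15 + 31×21 + 29×27 + 18×33 + 21×39 + 14×45 + 17×51 = 5019
n = Σf = 185
Mean = 5019 / 185 = 27.1297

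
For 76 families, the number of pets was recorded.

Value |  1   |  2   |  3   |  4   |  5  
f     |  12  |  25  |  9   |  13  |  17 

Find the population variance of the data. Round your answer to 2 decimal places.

Values: 1, 2, 3, 4, 5
n = 76, Σfx = 226, mean = 2.9737
Σfx² = 826
Σf(x − x̄)² = Σfx² − (Σfx)²/n = 826 − 226²/76 = 153.9474
Population variance = 153.9474 / 76 = 2.0256

2.03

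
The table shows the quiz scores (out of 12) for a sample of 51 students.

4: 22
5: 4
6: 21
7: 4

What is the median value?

5

Cumulative frequencies: 22, 26, 47, 51
n = 51, so the median is the value in position (n+1)/2 = 26.
Position 26 falls at value 5.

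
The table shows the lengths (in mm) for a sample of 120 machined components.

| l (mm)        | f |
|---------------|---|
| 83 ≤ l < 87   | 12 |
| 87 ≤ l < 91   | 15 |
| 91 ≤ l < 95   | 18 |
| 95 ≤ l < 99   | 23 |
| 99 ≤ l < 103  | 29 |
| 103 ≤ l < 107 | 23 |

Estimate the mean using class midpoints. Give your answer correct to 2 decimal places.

Midpoints: 85, 89, 93, 97, 101, 105
Σfm = 12×85 + 15×89 + 18×93 + 23×97 + 29×101 + 23×105 = 11604
n = Σf = 120
Mean = 11604 / 120 = 96.7000

96.70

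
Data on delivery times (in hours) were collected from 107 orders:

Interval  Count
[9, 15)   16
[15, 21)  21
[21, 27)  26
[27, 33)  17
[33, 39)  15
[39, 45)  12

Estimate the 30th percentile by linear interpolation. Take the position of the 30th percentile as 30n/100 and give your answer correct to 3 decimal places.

Cumulative frequencies: 16, 37, 63, 80, 95, 107
n = 107; position = 30n/100 = 32.1.
This falls in the class [15, 21): L = 15, F = 16, f = 21, h = 6.
30th percentile ≈ 15 + ((32.1 − 16) / 21) × 6 = 19.6000

19.600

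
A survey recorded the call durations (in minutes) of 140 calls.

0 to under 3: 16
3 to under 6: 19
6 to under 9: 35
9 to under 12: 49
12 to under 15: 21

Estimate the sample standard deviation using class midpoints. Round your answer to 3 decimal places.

3.639

Midpoints: 1.5, 4.5, 7.5, 10.5, 13.5
n = 140, Σfm = 1170, mean = 8.3571
Σfm² = 11619
Σf(m − x̄)² = Σfm² − (Σfm)²/n = 11619 − 1170²/140 = 1841.1429
Sample variance = 1841.1429 / 139 = 13.2456
Standard deviation = √13.2456 = 3.6395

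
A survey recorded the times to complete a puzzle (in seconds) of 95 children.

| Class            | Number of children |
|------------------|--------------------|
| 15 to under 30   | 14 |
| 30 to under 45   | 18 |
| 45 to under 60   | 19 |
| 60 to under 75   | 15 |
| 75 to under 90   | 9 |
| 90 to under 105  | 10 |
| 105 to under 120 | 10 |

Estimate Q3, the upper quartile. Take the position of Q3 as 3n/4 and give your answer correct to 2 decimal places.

Cumulative frequencies: 14, 32, 51, 66, 75, 85, 95
n = 95; position = 3n/4 = 71.25.
This falls in the class 75 to under 90: L = 75, F = 66, f = 9, h = 15.
Upper quartile ≈ 75 + ((71.25 − 66) / 9) × 15 = 83.7500

83.75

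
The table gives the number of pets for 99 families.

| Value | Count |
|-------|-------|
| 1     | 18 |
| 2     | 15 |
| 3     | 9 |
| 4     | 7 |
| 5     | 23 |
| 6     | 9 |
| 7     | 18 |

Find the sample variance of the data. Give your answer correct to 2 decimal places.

4.61

Values: 1, 2, 3, 4, 5, 6, 7
n = 99, Σfx = 398, mean = 4.0202
Σfx² = 2052
Σf(x − x̄)² = Σfx² − (Σfx)²/n = 2052 − 398²/99 = 451.9596
Sample variance = 451.9596 / 98 = 4.6118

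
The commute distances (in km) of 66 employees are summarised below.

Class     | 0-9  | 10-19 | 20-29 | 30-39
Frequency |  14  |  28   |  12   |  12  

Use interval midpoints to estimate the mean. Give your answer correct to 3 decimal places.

Midpoints: 4.5, 14.5, 24.5, 34.5
Σfm = 14×4.5 + 28×14.5 + 12×24.5 + 12×34.5 = 1177
n = Σf = 66
Mean = 1177 / 66 = 17.8333

17.833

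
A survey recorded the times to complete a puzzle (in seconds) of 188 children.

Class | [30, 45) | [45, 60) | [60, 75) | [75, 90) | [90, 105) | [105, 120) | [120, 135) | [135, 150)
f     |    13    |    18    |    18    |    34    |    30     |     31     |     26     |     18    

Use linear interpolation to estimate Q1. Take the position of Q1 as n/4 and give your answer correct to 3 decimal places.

Cumulative frequencies: 13, 31, 49, 83, 113, 144, 170, 188
n = 188; position = n/4 = 47.
This falls in the class [60, 75): L = 60, F = 31, f = 18, h = 15.
Lower quartile ≈ 60 + ((47 − 31) / 18) × 15 = 73.3333

73.333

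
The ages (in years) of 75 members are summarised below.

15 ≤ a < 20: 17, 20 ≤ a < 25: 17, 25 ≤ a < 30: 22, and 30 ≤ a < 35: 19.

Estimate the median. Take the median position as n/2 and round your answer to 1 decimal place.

Cumulative frequencies: 17, 34, 56, 75
n = 75; position = n/2 = 37.5.
This falls in the class 25 ≤ a < 30: L = 25, F = 34, f = 22, h = 5.
Median ≈ 25 + ((37.5 − 34) / 22) × 5 = 25.7955

25.8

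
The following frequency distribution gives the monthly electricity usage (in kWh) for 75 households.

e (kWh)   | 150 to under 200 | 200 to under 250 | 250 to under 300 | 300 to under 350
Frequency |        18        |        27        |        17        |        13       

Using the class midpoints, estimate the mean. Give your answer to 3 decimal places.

Midpoints: 175, 225, 275, 325
Σfm = 18×175 + 27×225 + 17×275 + 13×325 = 18125
n = Σf = 75
Mean = 18125 / 75 = 241.6667

241.667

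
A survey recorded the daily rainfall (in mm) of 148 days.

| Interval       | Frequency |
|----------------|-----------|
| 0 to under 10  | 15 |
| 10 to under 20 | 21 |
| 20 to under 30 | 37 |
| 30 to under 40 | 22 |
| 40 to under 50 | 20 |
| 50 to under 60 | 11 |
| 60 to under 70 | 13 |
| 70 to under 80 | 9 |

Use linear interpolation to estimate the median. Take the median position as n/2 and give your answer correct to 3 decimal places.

30.455

Cumulative frequencies: 15, 36, 73, 95, 115, 126, 139, 148
n = 148; position = n/2 = 74.
This falls in the class 30 to under 40: L = 30, F = 73, f = 22, h = 10.
Median ≈ 30 + ((74 − 73) / 22) × 10 = 30.4545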